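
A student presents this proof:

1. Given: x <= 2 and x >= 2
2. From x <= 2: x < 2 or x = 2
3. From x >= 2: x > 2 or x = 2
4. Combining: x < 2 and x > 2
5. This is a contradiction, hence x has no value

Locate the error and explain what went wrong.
Step 4: Combining: x < 2 and x > 2

Step 4 incorrectly combines the conditions. From x <= 2 and x >= 2, the intersection is x = 2. The error treats the 'or' cases as 'and' requirements. The correct conclusion is that x = 2 is the unique solution, not that no solution exists.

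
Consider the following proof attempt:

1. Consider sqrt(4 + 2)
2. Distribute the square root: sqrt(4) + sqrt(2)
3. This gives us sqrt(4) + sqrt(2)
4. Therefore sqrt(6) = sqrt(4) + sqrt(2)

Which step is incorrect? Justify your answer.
Step 2: Distribute the square root: sqrt(4) + sqrt(2)

Step 2 incorrectly 'distributes' the square root over addition. The square root function does not distribute: sqrt(a + b) ≠ sqrt(a) + sqrt(b). In fact, sqrt(4 + 2) = sqrt(6) ≈ 2.4495, while sqrt(4) + sqrt(2) ≈ 3.4142.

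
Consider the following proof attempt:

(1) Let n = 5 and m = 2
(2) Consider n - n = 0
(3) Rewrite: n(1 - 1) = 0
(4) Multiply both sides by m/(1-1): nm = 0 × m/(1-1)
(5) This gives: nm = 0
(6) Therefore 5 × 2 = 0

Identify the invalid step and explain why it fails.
Step 4: Multiply both sides by m/(1-1): nm = 0 × m/(1-1)

Step 4 multiplies both sides by m/(1-1). However, 1-1 = 0, so this is multiplication by m/0, which is undefined. We cannot multiply by an undefined expression.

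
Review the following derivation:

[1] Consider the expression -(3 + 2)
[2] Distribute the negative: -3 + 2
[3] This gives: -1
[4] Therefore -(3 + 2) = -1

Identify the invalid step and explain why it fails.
Step 2: Distribute the negative: -3 + 2

Step 2 incorrectly distributes the negative sign. The correct distribution is -(3 + 2) = -3 - 2 = -5. The negative must be applied to both terms, not just the first. The error treats -(3 + 2) as -3 + 2, which equals -1 instead of -5.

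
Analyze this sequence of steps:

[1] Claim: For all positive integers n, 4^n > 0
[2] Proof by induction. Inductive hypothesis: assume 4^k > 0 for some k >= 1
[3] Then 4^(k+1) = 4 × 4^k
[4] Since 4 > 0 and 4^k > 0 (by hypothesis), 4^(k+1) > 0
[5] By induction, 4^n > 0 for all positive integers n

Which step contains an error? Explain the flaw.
Step 5: By induction, 4^n > 0 for all positive integers n

Step 5 concludes the proof by induction, but no base case was ever established. A valid induction proof requires: (1) a base case proving 4^1 > 0, and (2) an inductive step showing IF 4^k > 0 THEN 4^(k+1) > 0. Steps 2-4 correctly establish the inductive step, but without the base case the conclusion in step 5 does not follow.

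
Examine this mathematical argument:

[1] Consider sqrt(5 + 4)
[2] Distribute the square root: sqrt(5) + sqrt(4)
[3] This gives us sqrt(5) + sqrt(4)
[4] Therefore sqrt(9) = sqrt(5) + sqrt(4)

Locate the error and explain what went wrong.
Step 2: Distribute the square root: sqrt(5) + sqrt(4)

Step 2 incorrectly 'distributes' the square root over addition. The square root function does not distribute: sqrt(a + b) ≠ sqrt(a) + sqrt(b). In fact, sqrt(5 + 4) = sqrt(9) ≈ 3.0000, while sqrt(5) + sqrt(4) ≈ 4.2361.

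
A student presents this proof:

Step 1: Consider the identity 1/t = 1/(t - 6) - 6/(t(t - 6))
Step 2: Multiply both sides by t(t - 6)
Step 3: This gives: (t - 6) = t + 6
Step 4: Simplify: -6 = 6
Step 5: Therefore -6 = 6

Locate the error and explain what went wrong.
Step 3: This gives: (t - 6) = t + 6

Step 3 makes a sign error when clearing denominators. Multiplying -6/(t(t - 6)) by t(t - 6) gives -6, not +6. The correct result is (t - 6) = t - 6, which is trivially true, not (t - 6) = t + 6. (Step 1 is a valid identity: 1/(t - 6) - 6/(t(t - 6)) = (t - 6)/(t(t - 6)) = 1/t.)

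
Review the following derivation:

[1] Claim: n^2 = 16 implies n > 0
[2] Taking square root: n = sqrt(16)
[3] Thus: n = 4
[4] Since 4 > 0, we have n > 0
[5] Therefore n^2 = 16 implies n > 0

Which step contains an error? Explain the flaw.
Step 2: Taking square root: n = sqrt(16)

Step 2 takes the square root and assumes the positive root only. The equation n^2 = 16 actually has two solutions: n = 4 and n = -4. The proof silently assumes n > 0 without justification, then uses this assumption to conclude n > 0, which is circular. The counterexample n = -4 shows the claim is false.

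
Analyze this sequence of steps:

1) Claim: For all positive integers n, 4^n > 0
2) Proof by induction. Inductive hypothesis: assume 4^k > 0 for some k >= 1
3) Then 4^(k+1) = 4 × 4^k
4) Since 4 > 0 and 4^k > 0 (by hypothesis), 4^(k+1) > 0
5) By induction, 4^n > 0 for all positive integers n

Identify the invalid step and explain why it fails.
Step 5: By induction, 4^n > 0 for all positive integers n

Step 5 concludes the proof by induction, but no base case was ever established. A valid induction proof requires: (1) a base case proving 4^1 > 0, and (2) an inductive step showing IF 4^k > 0 THEN 4^(k+1) > 0. Steps 2-4 correctly establish the inductive step, but without the base case the conclusion in step 5 does not follow.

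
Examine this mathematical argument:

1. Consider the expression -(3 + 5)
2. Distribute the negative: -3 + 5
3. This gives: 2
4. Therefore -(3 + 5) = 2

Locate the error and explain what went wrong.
Step 2: Distribute the negative: -3 + 5

Step 2 incorrectly distributes the negative sign. The correct distribution is -(3 + 5) = -3 - 5 = -8. The negative must be applied to both terms, not just the first. The error treats -(3 + 5) as -3 + 5, which equals 2 instead of -8.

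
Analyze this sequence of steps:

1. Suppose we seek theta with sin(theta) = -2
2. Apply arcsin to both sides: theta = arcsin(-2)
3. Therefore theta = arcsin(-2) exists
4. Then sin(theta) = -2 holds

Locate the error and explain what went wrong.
Step 2: Apply arcsin to both sides: theta = arcsin(-2)

Step 2 applies arcsin to -2. However, arcsin(x) is only defined for x in [-1, 1] because sin(theta) can only produce values in that range. Since |-2| > 1, arcsin(-2) is undefined. There is no angle whose sine equals -2.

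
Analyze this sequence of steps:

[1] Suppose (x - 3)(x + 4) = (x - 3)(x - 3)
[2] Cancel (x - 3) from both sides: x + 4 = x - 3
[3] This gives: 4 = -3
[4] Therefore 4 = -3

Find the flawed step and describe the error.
Step 2: Cancel (x - 3) from both sides: x + 4 = x - 3

Step 2 cancels (x - 3) from both sides. This is only valid if (x - 3) ≠ 0, i.e., x ≠ 3. When x = 3, both sides equal zero regardless of the other factors. The correct approach requires considering x = 3 as a separate case.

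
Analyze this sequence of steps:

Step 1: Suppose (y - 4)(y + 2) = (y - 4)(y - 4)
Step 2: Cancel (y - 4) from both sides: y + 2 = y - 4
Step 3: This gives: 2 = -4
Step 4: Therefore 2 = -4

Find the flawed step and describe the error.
Step 2: Cancel (y - 4) from both sides: y + 2 = y - 4

Step 2 cancels (y - 4) from both sides. This is only valid if (y - 4) ≠ 0, i.e., y ≠ 4. When y = 4, both sides equal zero regardless of the other factors. The correct approach requires considering y = 4 as a separate case.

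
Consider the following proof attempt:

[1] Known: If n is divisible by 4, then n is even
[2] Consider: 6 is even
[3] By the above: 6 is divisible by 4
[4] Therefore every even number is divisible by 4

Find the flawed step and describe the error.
Step 3: By the above: 6 is divisible by 4

Step 3 commits the fallacy of affirming the consequent. The known fact 'divisible by 4 → even' does NOT imply 'even → divisible by 4'. That would be the converse, which is false. For example, 6 is even but 6 ÷ 4 = 1.50, which is not an integer.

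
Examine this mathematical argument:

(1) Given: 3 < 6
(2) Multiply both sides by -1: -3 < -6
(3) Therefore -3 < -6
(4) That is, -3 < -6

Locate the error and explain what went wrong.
Step 2: Multiply both sides by -1: -3 < -6

Step 2 multiplies both sides by -1 but fails to reverse the inequality sign. When multiplying (or dividing) an inequality by a negative number, the direction must be reversed. Since 3 < 6, we should get -3 > -6, i.e., -3 > -6.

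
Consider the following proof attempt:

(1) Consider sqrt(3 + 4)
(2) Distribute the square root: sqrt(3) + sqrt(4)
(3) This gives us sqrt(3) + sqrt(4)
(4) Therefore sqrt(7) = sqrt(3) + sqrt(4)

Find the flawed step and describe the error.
Step 2: Distribute the square root: sqrt(3) + sqrt(4)

Step 2 incorrectly 'distributes' the square root over addition. The square root function does not distribute: sqrt(a + b) ≠ sqrt(a) + sqrt(b). In fact, sqrt(3 + 4) = sqrt(7) ≈ 2.6458, while sqrt(3) + sqrt(4) ≈ 3.7321.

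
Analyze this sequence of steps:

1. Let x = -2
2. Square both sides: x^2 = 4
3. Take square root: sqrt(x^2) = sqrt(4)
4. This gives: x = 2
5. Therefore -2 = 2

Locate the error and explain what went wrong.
Step 4: This gives: x = 2

Step 4 incorrectly states that sqrt(x^2) = x. The correct identity is sqrt(x^2) = |x|. Since x = -2 < 0, we have sqrt(x^2) = |-2| = 2, not x = -2.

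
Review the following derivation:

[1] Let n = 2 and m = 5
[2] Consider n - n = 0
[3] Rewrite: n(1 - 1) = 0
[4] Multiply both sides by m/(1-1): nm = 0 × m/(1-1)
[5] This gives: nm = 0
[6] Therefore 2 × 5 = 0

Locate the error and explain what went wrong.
Step 4: Multiply both sides by m/(1-1): nm = 0 × m/(1-1)

Step 4 multiplies both sides by m/(1-1). However, 1-1 = 0, so this is multiplication by m/0, which is undefined. We cannot multiply by an undefined expression.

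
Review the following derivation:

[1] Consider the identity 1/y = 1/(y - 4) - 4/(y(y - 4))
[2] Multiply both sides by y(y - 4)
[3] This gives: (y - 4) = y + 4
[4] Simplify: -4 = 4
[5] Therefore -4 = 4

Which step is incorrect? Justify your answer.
Step 3: This gives: (y - 4) = y + 4

Step 3 makes a sign error when clearing denominators. Multiplying -4/(y(y - 4)) by y(y - 4) gives -4, not +4. The correct result is (y - 4) = y - 4, which is trivially true, not (y - 4) = y + 4. (Step 1 is a valid identity: 1/(y - 4) - 4/(y(y - 4)) = (y - 4)/(y(y - 4)) = 1/y.)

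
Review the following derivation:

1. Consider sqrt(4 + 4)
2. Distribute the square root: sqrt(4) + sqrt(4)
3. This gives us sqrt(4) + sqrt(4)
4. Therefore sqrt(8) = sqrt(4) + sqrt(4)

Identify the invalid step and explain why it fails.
Step 2: Distribute the square root: sqrt(4) + sqrt(4)

Step 2 incorrectly 'distributes' the square root over addition. The square root function does not distribute: sqrt(a + b) ≠ sqrt(a) + sqrt(b). In fact, sqrt(4 + 4) = sqrt(8) ≈ 2.8284, while sqrt(4) + sqrt(4) ≈ 4.0000.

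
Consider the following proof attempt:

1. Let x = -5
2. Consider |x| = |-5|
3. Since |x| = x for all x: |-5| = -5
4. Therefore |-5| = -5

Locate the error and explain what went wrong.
Step 3: Since |x| = x for all x: |-5| = -5

Step 3 incorrectly states that |x| = x for all x. The correct definition is |x| = x when x >= 0, and |x| = -x when x < 0. Since -5 < 0, we have |-5| = -(-5) = 5, not -5.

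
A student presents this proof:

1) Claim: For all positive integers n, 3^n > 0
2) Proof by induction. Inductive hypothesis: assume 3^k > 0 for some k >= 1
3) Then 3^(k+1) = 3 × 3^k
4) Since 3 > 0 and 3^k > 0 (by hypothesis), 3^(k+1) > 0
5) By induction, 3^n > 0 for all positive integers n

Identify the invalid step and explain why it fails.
Step 5: By induction, 3^n > 0 for all positive integers n

Step 5 concludes the proof by induction, but no base case was ever established. A valid induction proof requires: (1) a base case proving 3^1 > 0, and (2) an inductive step showing IF 3^k > 0 THEN 3^(k+1) > 0. Steps 2-4 correctly establish the inductive step, but without the base case the conclusion in step 5 does not follow.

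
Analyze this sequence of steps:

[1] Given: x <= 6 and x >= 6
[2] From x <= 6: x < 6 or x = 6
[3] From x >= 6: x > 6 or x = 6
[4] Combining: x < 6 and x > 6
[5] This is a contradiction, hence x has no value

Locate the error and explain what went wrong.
Step 4: Combining: x < 6 and x > 6

Step 4 incorrectly combines the conditions. From x <= 6 and x >= 6, the intersection is x = 6. The error treats the 'or' cases as 'and' requirements. The correct conclusion is that x = 6 is the unique solution, not that no solution exists.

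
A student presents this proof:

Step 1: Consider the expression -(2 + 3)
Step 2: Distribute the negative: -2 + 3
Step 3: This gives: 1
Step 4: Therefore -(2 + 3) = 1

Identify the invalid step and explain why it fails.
Step 2: Distribute the negative: -2 + 3

Step 2 incorrectly distributes the negative sign. The correct distribution is -(2 + 3) = -2 - 3 = -5. The negative must be applied to both terms, not just the first. The error treats -(2 + 3) as -2 + 3, which equals 1 instead of -5.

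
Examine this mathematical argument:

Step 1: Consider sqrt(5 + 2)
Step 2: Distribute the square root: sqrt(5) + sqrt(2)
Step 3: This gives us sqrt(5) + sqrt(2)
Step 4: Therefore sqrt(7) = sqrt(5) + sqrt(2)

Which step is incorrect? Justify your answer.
Step 2: Distribute the square root: sqrt(5) + sqrt(2)

Step 2 incorrectly 'distributes' the square root over addition. The square root function does not distribute: sqrt(a + b) ≠ sqrt(a) + sqrt(b). In fact, sqrt(5 + 2) = sqrt(7) ≈ 2.6458, while sqrt(5) + sqrt(2) ≈ 3.6503.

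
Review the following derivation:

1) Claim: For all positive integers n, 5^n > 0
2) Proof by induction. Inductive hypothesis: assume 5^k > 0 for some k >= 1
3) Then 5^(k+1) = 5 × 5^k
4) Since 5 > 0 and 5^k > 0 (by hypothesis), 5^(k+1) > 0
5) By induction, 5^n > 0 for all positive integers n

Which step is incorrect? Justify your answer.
Step 5: By induction, 5^n > 0 for all positive integers n

Step 5 concludes the proof by induction, but no base case was ever established. A valid induction proof requires: (1) a base case proving 5^1 > 0, and (2) an inductive step showing IF 5^k > 0 THEN 5^(k+1) > 0. Steps 2-4 correctly establish the inductive step, but without the base case the conclusion in step 5 does not follow.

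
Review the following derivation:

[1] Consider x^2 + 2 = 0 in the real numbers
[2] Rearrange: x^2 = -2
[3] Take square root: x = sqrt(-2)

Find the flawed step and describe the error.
Step 3: Take square root: x = sqrt(-2)

Step 3 takes the square root of -2, which is negative. In the real number system, the square root of a negative number is undefined. The equation x^2 + 2 = 0 has no real solutions. Square roots of negative numbers only exist in the complex numbers.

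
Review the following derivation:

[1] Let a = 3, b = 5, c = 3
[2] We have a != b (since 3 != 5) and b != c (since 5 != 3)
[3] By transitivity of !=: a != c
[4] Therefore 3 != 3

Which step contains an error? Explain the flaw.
Step 3: By transitivity of !=: a != c

Step 3 incorrectly applies transitivity to the '!=' relation. Transitivity states: if a R b and b R c, then a R c. However, '!=' is not transitive. Counterexample: 3 != 5 and 5 != 3, but 3 = 3 (both equal 3). Transitivity holds for relations like <, <=, =, but not for !=.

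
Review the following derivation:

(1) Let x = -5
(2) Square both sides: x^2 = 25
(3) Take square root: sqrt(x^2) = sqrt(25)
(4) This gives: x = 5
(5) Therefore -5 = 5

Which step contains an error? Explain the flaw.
Step 4: This gives: x = 5

Step 4 incorrectly states that sqrt(x^2) = x. The correct identity is sqrt(x^2) = |x|. Since x = -5 < 0, we have sqrt(x^2) = |-5| = 5, not x = -5.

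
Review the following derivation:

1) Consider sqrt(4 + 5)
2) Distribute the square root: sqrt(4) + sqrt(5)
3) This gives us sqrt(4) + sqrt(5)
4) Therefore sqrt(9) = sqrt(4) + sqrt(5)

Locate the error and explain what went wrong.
Step 2: Distribute the square root: sqrt(4) + sqrt(5)

Step 2 incorrectly 'distributes' the square root over addition. The square root function does not distribute: sqrt(a + b) ≠ sqrt(a) + sqrt(b). In fact, sqrt(4 + 5) = sqrt(9) ≈ 3.0000, while sqrt(4) + sqrt(5) ≈ 4.2361.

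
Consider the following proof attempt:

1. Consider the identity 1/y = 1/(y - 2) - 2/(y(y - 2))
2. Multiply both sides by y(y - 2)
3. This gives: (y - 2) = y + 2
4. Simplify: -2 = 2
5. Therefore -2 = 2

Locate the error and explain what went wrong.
Step 3: This gives: (y - 2) = y + 2

Step 3 makes a sign error when clearing denominators. Multiplying -2/(y(y - 2)) by y(y - 2) gives -2, not +2. The correct result is (y - 2) = y - 2, which is trivially true, not (y - 2) = y + 2. (Step 1 is a valid identity: 1/(y - 2) - 2/(y(y - 2)) = (y - 2)/(y(y - 2)) = 1/y.)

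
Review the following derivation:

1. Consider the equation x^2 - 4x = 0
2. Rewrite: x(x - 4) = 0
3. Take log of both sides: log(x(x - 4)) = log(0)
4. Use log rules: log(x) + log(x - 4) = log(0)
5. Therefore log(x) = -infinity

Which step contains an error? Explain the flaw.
Step 3: Take log of both sides: log(x(x - 4)) = log(0)

Step 3 takes the logarithm of both sides, resulting in log(0) on the right side. The logarithm is only defined for positive numbers; log(0) is undefined (approaches negative infinity). This operation is invalid.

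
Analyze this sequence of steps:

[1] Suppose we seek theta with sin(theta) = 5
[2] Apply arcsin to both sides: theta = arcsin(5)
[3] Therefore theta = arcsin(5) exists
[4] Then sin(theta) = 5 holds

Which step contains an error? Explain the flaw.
Step 2: Apply arcsin to both sides: theta = arcsin(5)

Step 2 applies arcsin to 5. However, arcsin(x) is only defined for x in [-1, 1] because sin(theta) can only produce values in that range. Since |5| > 1, arcsin(5) is undefined. There is no angle whose sine equals 5.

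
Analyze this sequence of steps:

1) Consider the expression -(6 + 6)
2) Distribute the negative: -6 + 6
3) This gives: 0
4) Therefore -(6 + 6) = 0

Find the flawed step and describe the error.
Step 2: Distribute the negative: -6 + 6

Step 2 incorrectly distributes the negative sign. The correct distribution is -(6 + 6) = -6 - 6 = -12. The negative must be applied to both terms, not just the first. The error treats -(6 + 6) as -6 + 6, which equals 0 instead of -12.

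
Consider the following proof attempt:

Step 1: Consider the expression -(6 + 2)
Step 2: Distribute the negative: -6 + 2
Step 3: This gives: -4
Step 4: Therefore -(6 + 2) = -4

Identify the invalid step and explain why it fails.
Step 2: Distribute the negative: -6 + 2

Step 2 incorrectly distributes the negative sign. The correct distribution is -(6 + 2) = -6 - 2 = -8. The negative must be applied to both terms, not just the first. The error treats -(6 + 2) as -6 + 2, which equals -4 instead of -8.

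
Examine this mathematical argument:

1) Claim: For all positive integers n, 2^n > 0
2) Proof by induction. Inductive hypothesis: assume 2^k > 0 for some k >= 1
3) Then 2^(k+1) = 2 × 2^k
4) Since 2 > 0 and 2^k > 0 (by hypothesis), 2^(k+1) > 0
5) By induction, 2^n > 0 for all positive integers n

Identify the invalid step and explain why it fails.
Step 5: By induction, 2^n > 0 for all positive integers n

Step 5 concludes the proof by induction, but no base case was ever established. A valid induction proof requires: (1) a base case proving 2^1 > 0, and (2) an inductive step showing IF 2^k > 0 THEN 2^(k+1) > 0. Steps 2-4 correctly establish the inductive step, but without the base case the conclusion in step 5 does not follow.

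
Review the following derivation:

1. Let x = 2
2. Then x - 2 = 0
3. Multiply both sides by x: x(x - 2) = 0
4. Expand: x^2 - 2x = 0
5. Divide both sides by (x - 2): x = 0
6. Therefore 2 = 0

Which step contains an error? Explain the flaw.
Step 5: Divide both sides by (x - 2): x = 0

Step 5 divides both sides by (x - 2). However, since x = 2, we have (x - 2) = 0. Division by zero is undefined, making this step invalid.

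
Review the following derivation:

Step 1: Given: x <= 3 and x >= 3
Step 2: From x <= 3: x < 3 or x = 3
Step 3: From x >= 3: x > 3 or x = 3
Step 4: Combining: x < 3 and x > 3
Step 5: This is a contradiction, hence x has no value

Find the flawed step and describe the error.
Step 4: Combining: x < 3 and x > 3

Step 4 incorrectly combines the conditions. From x <= 3 and x >= 3, the intersection is x = 3. The error treats the 'or' cases as 'and' requirements. The correct conclusion is that x = 3 is the unique solution, not that no solution exists.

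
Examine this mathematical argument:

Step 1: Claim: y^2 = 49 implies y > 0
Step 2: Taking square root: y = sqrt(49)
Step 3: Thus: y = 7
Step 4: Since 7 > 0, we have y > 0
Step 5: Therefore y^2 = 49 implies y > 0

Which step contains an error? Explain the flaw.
Step 2: Taking square root: y = sqrt(49)

Step 2 takes the square root and assumes the positive root only. The equation y^2 = 49 actually has two solutions: y = 7 and y = -7. The proof silently assumes y > 0 without justification, then uses this assumption to conclude y > 0, which is circular. The counterexample y = -7 shows the claim is false.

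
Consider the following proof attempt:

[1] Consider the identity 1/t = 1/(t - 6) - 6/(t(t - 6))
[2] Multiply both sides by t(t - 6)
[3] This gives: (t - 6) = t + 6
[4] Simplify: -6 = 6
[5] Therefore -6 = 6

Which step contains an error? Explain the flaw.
Step 3: This gives: (t - 6) = t + 6

Step 3 makes a sign error when clearing denominators. Multiplying -6/(t(t - 6)) by t(t - 6) gives -6, not +6. The correct result is (t - 6) = t - 6, which is trivially true, not (t - 6) = t + 6. (Step 1 is a valid identity: 1/(t - 6) - 6/(t(t - 6)) = (t - 6)/(t(t - 6)) = 1/t.)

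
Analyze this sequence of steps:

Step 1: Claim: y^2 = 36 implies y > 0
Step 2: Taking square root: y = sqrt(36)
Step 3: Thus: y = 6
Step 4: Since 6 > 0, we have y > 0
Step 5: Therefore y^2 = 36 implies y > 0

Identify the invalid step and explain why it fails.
Step 2: Taking square root: y = sqrt(36)

Step 2 takes the square root and assumes the positive root only. The equation y^2 = 36 actually has two solutions: y = 6 and y = -6. The proof silently assumes y > 0 without justification, then uses this assumption to conclude y > 0, which is circular. The counterexample y = -6 shows the claim is false.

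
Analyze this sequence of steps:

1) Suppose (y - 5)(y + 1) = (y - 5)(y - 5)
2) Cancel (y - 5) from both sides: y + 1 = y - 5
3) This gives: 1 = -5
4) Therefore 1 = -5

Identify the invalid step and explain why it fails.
Step 2: Cancel (y - 5) from both sides: y + 1 = y - 5

Step 2 cancels (y - 5) from both sides. This is only valid if (y - 5) ≠ 0, i.e., y ≠ 5. When y = 5, both sides equal zero regardless of the other factors. The correct approach requires considering y = 5 as a separate case.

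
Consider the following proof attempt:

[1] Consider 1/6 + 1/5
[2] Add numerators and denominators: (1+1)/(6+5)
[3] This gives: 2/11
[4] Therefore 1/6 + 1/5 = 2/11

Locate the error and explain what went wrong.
Step 2: Add numerators and denominators: (1+1)/(6+5)

Step 2 incorrectly adds fractions by separately adding numerators and denominators. This is wrong. The correct method requires a common denominator: 1/6 + 1/5 = (1×5 + 1×6)/(6×5) = 11/30 = 11/30. The method used gives 2/11, which is different.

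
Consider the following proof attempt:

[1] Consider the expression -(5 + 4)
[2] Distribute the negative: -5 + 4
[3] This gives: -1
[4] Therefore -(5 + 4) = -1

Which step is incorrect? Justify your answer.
Step 2: Distribute the negative: -5 + 4

Step 2 incorrectly distributes the negative sign. The correct distribution is -(5 + 4) = -5 - 4 = -9. The negative must be applied to both terms, not just the first. The error treats -(5 + 4) as -5 + 4, which equals -1 instead of -9.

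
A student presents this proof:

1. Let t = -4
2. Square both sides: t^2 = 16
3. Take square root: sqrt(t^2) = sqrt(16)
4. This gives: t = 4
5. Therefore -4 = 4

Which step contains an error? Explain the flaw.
Step 4: This gives: t = 4

Step 4 incorrectly states that sqrt(t^2) = t. The correct identity is sqrt(t^2) = |t|. Since t = -4 < 0, we have sqrt(t^2) = |-4| = 4, not t = -4.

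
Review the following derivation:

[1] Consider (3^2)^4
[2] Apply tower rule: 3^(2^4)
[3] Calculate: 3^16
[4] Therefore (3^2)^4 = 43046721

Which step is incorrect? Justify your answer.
Step 2: Apply tower rule: 3^(2^4)

Step 2 incorrectly states that (a^b)^c = a^(b^c). The correct rule is (a^b)^c = a^(b×c). The actual value is (3^2)^4 = 3^8 = 6561, not 3^16 = 43046721.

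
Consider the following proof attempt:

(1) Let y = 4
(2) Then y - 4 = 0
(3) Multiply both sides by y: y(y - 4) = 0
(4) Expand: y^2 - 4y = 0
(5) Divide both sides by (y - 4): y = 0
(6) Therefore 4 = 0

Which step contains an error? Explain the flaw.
Step 5: Divide both sides by (y - 4): y = 0

Step 5 divides both sides by (y - 4). However, since y = 4, we have (y - 4) = 0. Division by zero is undefined, making this step invalid.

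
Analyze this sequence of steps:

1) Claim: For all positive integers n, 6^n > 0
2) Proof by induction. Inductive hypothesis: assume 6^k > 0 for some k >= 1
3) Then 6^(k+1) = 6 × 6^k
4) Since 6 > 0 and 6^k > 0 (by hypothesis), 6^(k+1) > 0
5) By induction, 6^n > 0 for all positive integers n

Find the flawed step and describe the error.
Step 5: By induction, 6^n > 0 for all positive integers n

Step 5 concludes the proof by induction, but no base case was ever established. A valid induction proof requires: (1) a base case proving 6^1 > 0, and (2) an inductive step showing IF 6^k > 0 THEN 6^(k+1) > 0. Steps 2-4 correctly establish the inductive step, but without the base case the conclusion in step 5 does not follow.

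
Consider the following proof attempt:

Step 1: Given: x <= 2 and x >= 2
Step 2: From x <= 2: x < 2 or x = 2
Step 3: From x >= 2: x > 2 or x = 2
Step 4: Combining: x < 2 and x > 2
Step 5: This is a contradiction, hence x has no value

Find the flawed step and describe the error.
Step 4: Combining: x < 2 and x > 2

Step 4 incorrectly combines the conditions. From x <= 2 and x >= 2, the intersection is x = 2. The error treats the 'or' cases as 'and' requirements. The correct conclusion is that x = 2 is the unique solution, not that no solution exists.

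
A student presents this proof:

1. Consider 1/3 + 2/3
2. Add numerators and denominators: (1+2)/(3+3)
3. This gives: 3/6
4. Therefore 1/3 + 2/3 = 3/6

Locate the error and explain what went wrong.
Step 2: Add numerators and denominators: (1+2)/(3+3)

Step 2 incorrectly adds fractions by separately adding numerators and denominators. This is wrong. The correct method requires a common denominator: 1/3 + 2/3 = (1×3 + 2×3)/(3×3) = 9/9 = 1. The method used gives 3/6, which is different.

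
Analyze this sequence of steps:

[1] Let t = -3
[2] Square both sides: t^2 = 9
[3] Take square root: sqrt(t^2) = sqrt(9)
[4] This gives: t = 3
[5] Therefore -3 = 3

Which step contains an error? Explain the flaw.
Step 4: This gives: t = 3

Step 4 incorrectly states that sqrt(t^2) = t. The correct identity is sqrt(t^2) = |t|. Since t = -3 < 0, we have sqrt(t^2) = |-3| = 3, not t = -3.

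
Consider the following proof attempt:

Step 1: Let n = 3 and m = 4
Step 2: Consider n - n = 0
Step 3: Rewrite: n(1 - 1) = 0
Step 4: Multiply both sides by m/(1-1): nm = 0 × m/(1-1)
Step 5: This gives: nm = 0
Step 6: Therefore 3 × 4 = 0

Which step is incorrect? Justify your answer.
Step 4: Multiply both sides by m/(1-1): nm = 0 × m/(1-1)

Step 4 multiplies both sides by m/(1-1). However, 1-1 = 0, so this is multiplication by m/0, which is undefined. We cannot multiply by an undefined expression.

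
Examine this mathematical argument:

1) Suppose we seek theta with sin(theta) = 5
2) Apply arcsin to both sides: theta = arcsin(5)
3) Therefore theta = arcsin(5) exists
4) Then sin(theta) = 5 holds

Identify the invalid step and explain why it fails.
Step 2: Apply arcsin to both sides: theta = arcsin(5)

Step 2 applies arcsin to 5. However, arcsin(x) is only defined for x in [-1, 1] because sin(theta) can only produce values in that range. Since |5| > 1, arcsin(5) is undefined. There is no angle whose sine equals 5.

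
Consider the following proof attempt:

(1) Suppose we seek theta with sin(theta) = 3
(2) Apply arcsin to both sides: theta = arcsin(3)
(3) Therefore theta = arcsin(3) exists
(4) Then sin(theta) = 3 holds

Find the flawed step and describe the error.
Step 2: Apply arcsin to both sides: theta = arcsin(3)

Step 2 applies arcsin to 3. However, arcsin(x) is only defined for x in [-1, 1] because sin(theta) can only produce values in that range. Since |3| > 1, arcsin(3) is undefined. There is no angle whose sine equals 3.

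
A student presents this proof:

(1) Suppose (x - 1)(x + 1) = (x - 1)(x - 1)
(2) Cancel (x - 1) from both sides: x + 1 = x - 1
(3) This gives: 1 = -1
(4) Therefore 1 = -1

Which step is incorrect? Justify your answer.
Step 2: Cancel (x - 1) from both sides: x + 1 = x - 1

Step 2 cancels (x - 1) from both sides. This is only valid if (x - 1) ≠ 0, i.e., x ≠ 1. When x = 1, both sides equal zero regardless of the other factors. The correct approach requires considering x = 1 as a separate case.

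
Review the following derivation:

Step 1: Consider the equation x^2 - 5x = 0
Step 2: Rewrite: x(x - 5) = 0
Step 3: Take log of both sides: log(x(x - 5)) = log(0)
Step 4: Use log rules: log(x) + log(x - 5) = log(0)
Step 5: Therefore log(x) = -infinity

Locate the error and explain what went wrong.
Step 3: Take log of both sides: log(x(x - 5)) = log(0)

Step 3 takes the logarithm of both sides, resulting in log(0) on the right side. The logarithm is only defined for positive numbers; log(0) is undefined (approaches negative infinity). This operation is invalid.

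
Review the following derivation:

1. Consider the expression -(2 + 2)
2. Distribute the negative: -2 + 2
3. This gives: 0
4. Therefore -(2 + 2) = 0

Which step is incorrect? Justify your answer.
Step 2: Distribute the negative: -2 + 2

Step 2 incorrectly distributes the negative sign. The correct distribution is -(2 + 2) = -2 - 2 = -4. The negative must be applied to both terms, not just the first. The error treats -(2 + 2) as -2 + 2, which equals 0 instead of -4.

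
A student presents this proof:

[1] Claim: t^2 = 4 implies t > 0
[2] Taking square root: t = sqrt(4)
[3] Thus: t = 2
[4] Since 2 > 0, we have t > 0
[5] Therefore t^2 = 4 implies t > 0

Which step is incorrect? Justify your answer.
Step 2: Taking square root: t = sqrt(4)

Step 2 takes the square root and assumes the positive root only. The equation t^2 = 4 actually has two solutions: t = 2 and t = -2. The proof silently assumes t > 0 without justification, then uses this assumption to conclude t > 0, which is circular. The counterexample t = -2 shows the claim is false.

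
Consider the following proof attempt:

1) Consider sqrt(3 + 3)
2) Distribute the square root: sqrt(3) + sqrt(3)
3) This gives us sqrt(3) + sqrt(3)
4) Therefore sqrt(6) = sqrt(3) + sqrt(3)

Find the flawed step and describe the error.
Step 2: Distribute the square root: sqrt(3) + sqrt(3)

Step 2 incorrectly 'distributes' the square root over addition. The square root function does not distribute: sqrt(a + b) ≠ sqrt(a) + sqrt(b). In fact, sqrt(3 + 3) = sqrt(6) ≈ 2.4495, while sqrt(3) + sqrt(3) ≈ 3.4641.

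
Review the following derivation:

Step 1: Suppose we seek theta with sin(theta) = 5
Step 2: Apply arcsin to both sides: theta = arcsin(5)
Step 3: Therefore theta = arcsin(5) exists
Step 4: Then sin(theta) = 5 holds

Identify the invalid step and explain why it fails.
Step 2: Apply arcsin to both sides: theta = arcsin(5)

Step 2 applies arcsin to 5. However, arcsin(x) is only defined for x in [-1, 1] because sin(theta) can only produce values in that range. Since |5| > 1, arcsin(5) is undefined. There is no angle whose sine equals 5.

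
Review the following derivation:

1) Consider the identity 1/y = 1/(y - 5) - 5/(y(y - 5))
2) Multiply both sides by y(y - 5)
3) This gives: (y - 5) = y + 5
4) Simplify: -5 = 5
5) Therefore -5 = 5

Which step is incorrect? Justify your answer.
Step 3: This gives: (y - 5) = y + 5

Step 3 makes a sign error when clearing denominators. Multiplying -5/(y(y - 5)) by y(y - 5) gives -5, not +5. The correct result is (y - 5) = y - 5, which is trivially true, not (y - 5) = y + 5. (Step 1 is a valid identity: 1/(y - 5) - 5/(y(y - 5)) = (y - 5)/(y(y - 5)) = 1/y.)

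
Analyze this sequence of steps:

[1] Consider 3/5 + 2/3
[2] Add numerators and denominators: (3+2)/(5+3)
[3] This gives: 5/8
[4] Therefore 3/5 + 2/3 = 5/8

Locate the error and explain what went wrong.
Step 2: Add numerators and denominators: (3+2)/(5+3)

Step 2 incorrectly adds fractions by separately adding numerators and denominators. This is wrong. The correct method requires a common denominator: 3/5 + 2/3 = (3×3 + 2×5)/(5×3) = 19/15 = 19/15. The method used gives 5/8, which is different.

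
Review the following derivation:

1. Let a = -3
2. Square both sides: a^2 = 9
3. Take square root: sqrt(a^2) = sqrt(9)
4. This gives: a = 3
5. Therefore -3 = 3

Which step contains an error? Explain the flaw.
Step 4: This gives: a = 3

Step 4 incorrectly states that sqrt(a^2) = a. The correct identity is sqrt(a^2) = |a|. Since a = -3 < 0, we have sqrt(a^2) = |-3| = 3, not a = -3.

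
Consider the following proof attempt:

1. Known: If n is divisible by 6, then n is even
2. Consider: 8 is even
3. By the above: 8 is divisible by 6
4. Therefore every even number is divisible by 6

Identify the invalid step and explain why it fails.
Step 3: By the above: 8 is divisible by 6

Step 3 commits the fallacy of affirming the consequent. The known fact 'divisible by 6 → even' does NOT imply 'even → divisible by 6'. That would be the converse, which is false. For example, 8 is even but 8 ÷ 6 = 1.33, which is not an integer.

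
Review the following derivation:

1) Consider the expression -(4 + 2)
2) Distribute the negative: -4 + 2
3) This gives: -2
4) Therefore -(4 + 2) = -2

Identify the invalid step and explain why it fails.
Step 2: Distribute the negative: -4 + 2

Step 2 incorrectly distributes the negative sign. The correct distribution is -(4 + 2) = -4 - 2 = -6. The negative must be applied to both terms, not just the first. The error treats -(4 + 2) as -4 + 2, which equals -2 instead of -6.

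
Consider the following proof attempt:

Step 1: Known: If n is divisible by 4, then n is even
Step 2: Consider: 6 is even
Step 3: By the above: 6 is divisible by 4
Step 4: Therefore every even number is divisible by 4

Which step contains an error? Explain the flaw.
Step 3: By the above: 6 is divisible by 4

Step 3 commits the fallacy of affirming the consequent. The known fact 'divisible by 4 → even' does NOT imply 'even → divisible by 4'. That would be the converse, which is false. For example, 6 is even but 6 ÷ 4 = 1.50, which is not an integer.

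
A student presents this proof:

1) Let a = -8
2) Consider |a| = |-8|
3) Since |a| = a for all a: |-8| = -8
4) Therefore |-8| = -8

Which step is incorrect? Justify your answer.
Step 3: Since |a| = a for all a: |-8| = -8

Step 3 incorrectly states that |a| = a for all a. The correct definition is |a| = a when a >= 0, and |a| = -a when a < 0. Since -8 < 0, we have |-8| = -(-8) = 8, not -8.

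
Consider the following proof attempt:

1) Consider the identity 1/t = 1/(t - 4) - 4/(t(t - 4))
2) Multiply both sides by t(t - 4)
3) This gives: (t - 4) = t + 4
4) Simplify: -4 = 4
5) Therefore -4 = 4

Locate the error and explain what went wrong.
Step 3: This gives: (t - 4) = t + 4

Step 3 makes a sign error when clearing denominators. Multiplying -4/(t(t - 4)) by t(t - 4) gives -4, not +4. The correct result is (t - 4) = t - 4, which is trivially true, not (t - 4) = t + 4. (Step 1 is a valid identity: 1/(t - 4) - 4/(t(t - 4)) = (t - 4)/(t(t - 4)) = 1/t.)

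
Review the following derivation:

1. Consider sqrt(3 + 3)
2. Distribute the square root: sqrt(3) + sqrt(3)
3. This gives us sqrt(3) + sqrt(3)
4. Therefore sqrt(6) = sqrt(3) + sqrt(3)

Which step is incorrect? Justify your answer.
Step 2: Distribute the square root: sqrt(3) + sqrt(3)

Step 2 incorrectly 'distributes' the square root over addition. The square root function does not distribute: sqrt(a + b) ≠ sqrt(a) + sqrt(b). In fact, sqrt(3 + 3) = sqrt(6) ≈ 2.4495, while sqrt(3) + sqrt(3) ≈ 3.4641.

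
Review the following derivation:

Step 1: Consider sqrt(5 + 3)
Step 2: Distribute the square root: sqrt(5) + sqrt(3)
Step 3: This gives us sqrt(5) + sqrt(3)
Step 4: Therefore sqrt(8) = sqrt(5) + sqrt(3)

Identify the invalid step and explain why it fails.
Step 2: Distribute the square root: sqrt(5) + sqrt(3)

Step 2 incorrectly 'distributes' the square root over addition. The square root function does not distribute: sqrt(a + b) ≠ sqrt(a) + sqrt(b). In fact, sqrt(5 + 3) = sqrt(8) ≈ 2.8284, while sqrt(5) + sqrt(3) ≈ 3.9681.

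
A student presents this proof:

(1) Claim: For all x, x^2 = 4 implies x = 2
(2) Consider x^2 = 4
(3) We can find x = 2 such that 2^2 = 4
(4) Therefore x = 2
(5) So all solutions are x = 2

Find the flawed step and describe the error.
Step 4: Therefore x = 2

Step 4 incorrectly concludes that x = 2 is the only solution. The proof shows that x = 2 is A solution (existence), but does not show it is the ONLY solution (uniqueness). In fact, x = -2 is also a solution since (-2)^2 = 4. Finding one solution doesn't prove there are no others.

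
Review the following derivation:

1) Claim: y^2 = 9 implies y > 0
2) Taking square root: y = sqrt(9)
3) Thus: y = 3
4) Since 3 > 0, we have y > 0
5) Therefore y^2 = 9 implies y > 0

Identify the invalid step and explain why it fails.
Step 2: Taking square root: y = sqrt(9)

Step 2 takes the square root and assumes the positive root only. The equation y^2 = 9 actually has two solutions: y = 3 and y = -3. The proof silently assumes y > 0 without justification, then uses this assumption to conclude y > 0, which is circular. The counterexample y = -3 shows the claim is false.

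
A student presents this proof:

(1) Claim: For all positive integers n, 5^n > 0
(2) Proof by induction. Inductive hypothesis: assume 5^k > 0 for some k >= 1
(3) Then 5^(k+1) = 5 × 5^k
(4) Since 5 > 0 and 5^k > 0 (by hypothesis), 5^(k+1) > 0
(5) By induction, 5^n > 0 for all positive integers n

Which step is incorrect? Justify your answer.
Step 5: By induction, 5^n > 0 for all positive integers n

Step 5 concludes the proof by induction, but no base case was ever established. A valid induction proof requires: (1) a base case proving 5^1 > 0, and (2) an inductive step showing IF 5^k > 0 THEN 5^(k+1) > 0. Steps 2-4 correctly establish the inductive step, but without the base case the conclusion in step 5 does not follow.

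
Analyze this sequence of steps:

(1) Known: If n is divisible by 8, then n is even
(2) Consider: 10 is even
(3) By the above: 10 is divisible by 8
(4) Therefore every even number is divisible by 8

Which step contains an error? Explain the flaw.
Step 3: By the above: 10 is divisible by 8

Step 3 commits the fallacy of affirming the consequent. The known fact 'divisible by 8 → even' does NOT imply 'even → divisible by 8'. That would be the converse, which is false. For example, 10 is even but 10 ÷ 8 = 1.25, which is not an integer.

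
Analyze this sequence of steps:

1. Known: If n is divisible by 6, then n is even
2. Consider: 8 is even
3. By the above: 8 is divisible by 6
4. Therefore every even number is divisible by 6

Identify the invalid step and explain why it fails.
Step 3: By the above: 8 is divisible by 6

Step 3 commits the fallacy of affirming the consequent. The known fact 'divisible by 6 → even' does NOT imply 'even → divisible by 6'. That would be the converse, which is false. For example, 8 is even but 8 ÷ 6 = 1.33, which is not an integer.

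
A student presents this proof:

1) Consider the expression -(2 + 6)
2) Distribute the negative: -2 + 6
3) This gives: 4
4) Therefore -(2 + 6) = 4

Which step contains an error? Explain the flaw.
Step 2: Distribute the negative: -2 + 6

Step 2 incorrectly distributes the negative sign. The correct distribution is -(2 + 6) = -2 - 6 = -8. The negative must be applied to both terms, not just the first. The error treats -(2 + 6) as -2 + 6, which equals 4 instead of -8.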